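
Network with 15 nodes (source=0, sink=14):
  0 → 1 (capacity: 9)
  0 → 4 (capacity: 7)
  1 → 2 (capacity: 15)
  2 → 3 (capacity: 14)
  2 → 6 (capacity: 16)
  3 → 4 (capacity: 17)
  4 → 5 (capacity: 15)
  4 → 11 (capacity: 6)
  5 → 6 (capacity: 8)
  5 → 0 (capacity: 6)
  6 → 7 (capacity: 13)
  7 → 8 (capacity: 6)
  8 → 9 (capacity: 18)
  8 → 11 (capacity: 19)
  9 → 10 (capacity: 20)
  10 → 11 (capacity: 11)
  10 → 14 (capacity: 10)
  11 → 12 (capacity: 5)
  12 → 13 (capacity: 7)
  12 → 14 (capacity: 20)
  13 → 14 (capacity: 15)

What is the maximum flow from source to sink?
Maximum flow = 11

Max flow: 11

Flow assignment:
  0 → 1: 6/9
  0 → 4: 6/7
  1 → 2: 6/15
  2 → 6: 6/16
  4 → 5: 1/15
  4 → 11: 5/6
  5 → 0: 1/6
  6 → 7: 6/13
  7 → 8: 6/6
  8 → 9: 6/18
  9 → 10: 6/20
  10 → 14: 6/10
  11 → 12: 5/5
  12 → 14: 5/20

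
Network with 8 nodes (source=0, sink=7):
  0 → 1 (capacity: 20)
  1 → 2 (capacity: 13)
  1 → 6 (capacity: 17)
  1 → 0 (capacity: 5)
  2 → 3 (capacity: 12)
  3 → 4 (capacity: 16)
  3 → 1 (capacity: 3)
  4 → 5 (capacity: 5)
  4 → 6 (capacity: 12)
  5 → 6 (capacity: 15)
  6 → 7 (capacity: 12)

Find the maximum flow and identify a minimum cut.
Max flow = 12, Min cut edges: (6,7)

Maximum flow: 12
Minimum cut: (6,7)
Partition: S = [0, 1, 2, 3, 4, 5, 6], T = [7]

Max-flow min-cut theorem verified: both equal 12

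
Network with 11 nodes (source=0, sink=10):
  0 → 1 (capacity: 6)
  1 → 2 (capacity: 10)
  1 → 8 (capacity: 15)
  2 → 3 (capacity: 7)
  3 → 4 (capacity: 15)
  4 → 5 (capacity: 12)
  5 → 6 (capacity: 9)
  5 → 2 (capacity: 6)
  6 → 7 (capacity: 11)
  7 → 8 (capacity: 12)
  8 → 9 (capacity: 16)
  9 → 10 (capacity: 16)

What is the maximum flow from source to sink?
Maximum flow = 6

Max flow: 6

Flow assignment:
  0 → 1: 6/6
  1 → 8: 6/15
  8 → 9: 6/16
  9 → 10: 6/16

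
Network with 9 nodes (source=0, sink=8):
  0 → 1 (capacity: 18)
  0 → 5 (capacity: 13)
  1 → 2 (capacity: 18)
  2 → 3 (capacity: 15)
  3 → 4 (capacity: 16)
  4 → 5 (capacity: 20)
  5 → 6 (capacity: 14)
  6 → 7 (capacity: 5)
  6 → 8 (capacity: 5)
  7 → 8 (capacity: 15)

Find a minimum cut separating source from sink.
Min cut value = 10, edges: (6,7), (6,8)

Min cut value: 10
Partition: S = [0, 1, 2, 3, 4, 5, 6], T = [7, 8]
Cut edges: (6,7), (6,8)

By max-flow min-cut theorem, max flow = min cut = 10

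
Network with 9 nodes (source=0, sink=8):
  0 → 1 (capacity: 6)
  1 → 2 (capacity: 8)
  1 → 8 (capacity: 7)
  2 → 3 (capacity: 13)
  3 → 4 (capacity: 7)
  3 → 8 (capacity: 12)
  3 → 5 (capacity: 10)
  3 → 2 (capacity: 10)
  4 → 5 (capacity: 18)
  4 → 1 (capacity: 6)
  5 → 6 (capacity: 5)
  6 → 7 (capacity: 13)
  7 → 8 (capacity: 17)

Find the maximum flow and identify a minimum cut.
Max flow = 6, Min cut edges: (0,1)

Maximum flow: 6
Minimum cut: (0,1)
Partition: S = [0], T = [1, 2, 3, 4, 5, 6, 7, 8]

Max-flow min-cut theorem verified: both equal 6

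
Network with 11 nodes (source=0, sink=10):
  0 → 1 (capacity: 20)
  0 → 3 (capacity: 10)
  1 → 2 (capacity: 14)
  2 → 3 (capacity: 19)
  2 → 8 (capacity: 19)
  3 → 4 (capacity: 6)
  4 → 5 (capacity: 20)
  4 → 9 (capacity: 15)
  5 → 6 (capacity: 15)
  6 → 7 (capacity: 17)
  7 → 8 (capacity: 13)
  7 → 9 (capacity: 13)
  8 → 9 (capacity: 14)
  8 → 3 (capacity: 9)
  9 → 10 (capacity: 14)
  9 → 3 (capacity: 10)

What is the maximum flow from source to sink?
Maximum flow = 14

Max flow: 14

Flow assignment:
  0 → 1: 14/20
  1 → 2: 14/14
  2 → 8: 14/19
  8 → 9: 14/14
  9 → 10: 14/14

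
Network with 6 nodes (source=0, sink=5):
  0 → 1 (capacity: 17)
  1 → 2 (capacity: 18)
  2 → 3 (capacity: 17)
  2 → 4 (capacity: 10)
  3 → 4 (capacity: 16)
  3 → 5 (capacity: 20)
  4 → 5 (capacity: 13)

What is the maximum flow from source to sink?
Maximum flow = 17

Max flow: 17

Flow assignment:
  0 → 1: 17/17
  1 → 2: 17/18
  2 → 3: 17/17
  3 → 5: 17/20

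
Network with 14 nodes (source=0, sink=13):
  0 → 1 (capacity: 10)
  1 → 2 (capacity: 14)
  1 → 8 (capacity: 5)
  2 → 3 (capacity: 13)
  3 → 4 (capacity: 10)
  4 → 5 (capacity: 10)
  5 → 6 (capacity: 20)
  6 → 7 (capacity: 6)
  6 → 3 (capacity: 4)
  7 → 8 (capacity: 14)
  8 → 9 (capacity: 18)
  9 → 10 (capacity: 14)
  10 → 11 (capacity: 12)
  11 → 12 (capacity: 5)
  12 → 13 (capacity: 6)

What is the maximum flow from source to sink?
Maximum flow = 5

Max flow: 5

Flow assignment:
  0 → 1: 5/10
  1 → 2: 5/14
  2 → 3: 5/13
  3 → 4: 5/10
  4 → 5: 5/10
  5 → 6: 5/20
  6 → 7: 5/6
  7 → 8: 5/14
  8 → 9: 5/18
  9 → 10: 5/14
  10 → 11: 5/12
  11 → 12: 5/5
  12 → 13: 5/6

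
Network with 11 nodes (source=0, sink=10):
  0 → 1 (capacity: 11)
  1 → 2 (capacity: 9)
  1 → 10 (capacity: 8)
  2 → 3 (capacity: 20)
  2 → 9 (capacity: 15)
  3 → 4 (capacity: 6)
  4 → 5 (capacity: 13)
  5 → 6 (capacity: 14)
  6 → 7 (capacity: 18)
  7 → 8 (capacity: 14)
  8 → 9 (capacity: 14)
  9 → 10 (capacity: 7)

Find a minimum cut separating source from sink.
Min cut value = 11, edges: (0,1)

Min cut value: 11
Partition: S = [0], T = [1, 2, 3, 4, 5, 6, 7, 8, 9, 10]
Cut edges: (0,1)

By max-flow min-cut theorem, max flow = min cut = 11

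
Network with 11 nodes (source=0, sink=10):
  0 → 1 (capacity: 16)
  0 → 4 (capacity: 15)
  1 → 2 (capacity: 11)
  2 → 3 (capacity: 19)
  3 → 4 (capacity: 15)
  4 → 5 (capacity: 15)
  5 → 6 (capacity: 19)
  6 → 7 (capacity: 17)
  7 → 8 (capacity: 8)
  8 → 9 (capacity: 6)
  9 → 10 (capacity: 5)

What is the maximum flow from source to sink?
Maximum flow = 5

Max flow: 5

Flow assignment:
  0 → 1: 5/16
  1 → 2: 5/11
  2 → 3: 5/19
  3 → 4: 5/15
  4 → 5: 5/15
  5 → 6: 5/19
  6 → 7: 5/17
  7 → 8: 5/8
  8 → 9: 5/6
  9 → 10: 5/5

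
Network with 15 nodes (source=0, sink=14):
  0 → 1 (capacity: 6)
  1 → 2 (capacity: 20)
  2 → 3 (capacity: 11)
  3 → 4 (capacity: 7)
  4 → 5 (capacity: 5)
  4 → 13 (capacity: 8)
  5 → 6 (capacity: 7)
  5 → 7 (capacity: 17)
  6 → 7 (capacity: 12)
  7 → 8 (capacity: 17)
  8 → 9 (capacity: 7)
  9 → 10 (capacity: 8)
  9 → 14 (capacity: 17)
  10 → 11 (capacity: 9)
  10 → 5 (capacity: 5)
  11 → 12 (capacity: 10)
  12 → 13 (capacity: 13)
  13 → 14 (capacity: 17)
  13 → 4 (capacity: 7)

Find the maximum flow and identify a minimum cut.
Max flow = 6, Min cut edges: (0,1)

Maximum flow: 6
Minimum cut: (0,1)
Partition: S = [0], T = [1, 2, 3, 4, 5, 6, 7, 8, 9, 10, 11, 12, 13, 14]

Max-flow min-cut theorem verified: both equal 6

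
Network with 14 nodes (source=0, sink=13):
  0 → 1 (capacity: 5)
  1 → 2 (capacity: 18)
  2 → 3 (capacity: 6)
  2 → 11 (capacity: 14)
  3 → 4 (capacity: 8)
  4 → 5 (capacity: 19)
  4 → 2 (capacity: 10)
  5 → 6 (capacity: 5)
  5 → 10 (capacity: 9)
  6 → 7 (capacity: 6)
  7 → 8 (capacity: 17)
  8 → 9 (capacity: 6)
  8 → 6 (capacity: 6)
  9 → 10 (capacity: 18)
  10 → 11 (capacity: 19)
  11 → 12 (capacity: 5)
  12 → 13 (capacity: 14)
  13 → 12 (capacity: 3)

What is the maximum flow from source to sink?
Maximum flow = 5

Max flow: 5

Flow assignment:
  0 → 1: 5/5
  1 → 2: 5/18
  2 → 11: 5/14
  11 → 12: 5/5
  12 → 13: 5/14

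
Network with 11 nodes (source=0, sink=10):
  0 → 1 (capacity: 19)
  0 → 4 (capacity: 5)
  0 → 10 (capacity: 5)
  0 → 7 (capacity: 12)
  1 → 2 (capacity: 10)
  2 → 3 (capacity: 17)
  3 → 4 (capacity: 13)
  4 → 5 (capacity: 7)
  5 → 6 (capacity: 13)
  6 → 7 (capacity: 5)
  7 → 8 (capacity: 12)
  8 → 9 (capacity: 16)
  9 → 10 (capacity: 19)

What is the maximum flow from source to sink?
Maximum flow = 17

Max flow: 17

Flow assignment:
  0 → 1: 5/19
  0 → 10: 5/5
  0 → 7: 7/12
  1 → 2: 5/10
  2 → 3: 5/17
  3 → 4: 5/13
  4 → 5: 5/7
  5 → 6: 5/13
  6 → 7: 5/5
  7 → 8: 12/12
  8 → 9: 12/16
  9 → 10: 12/19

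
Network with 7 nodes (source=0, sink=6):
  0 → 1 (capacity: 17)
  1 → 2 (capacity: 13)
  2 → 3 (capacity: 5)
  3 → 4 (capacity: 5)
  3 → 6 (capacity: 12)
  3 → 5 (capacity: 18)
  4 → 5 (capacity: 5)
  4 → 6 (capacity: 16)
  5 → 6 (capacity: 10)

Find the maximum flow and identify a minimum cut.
Max flow = 5, Min cut edges: (2,3)

Maximum flow: 5
Minimum cut: (2,3)
Partition: S = [0, 1, 2], T = [3, 4, 5, 6]

Max-flow min-cut theorem verified: both equal 5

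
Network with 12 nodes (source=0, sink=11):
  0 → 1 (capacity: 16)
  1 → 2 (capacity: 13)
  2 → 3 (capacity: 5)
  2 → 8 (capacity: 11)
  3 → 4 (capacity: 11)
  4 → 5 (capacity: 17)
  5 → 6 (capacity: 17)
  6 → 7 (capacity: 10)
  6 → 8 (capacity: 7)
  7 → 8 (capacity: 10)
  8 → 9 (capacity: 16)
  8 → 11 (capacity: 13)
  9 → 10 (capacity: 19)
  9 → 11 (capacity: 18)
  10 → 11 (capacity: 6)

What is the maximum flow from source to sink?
Maximum flow = 13

Max flow: 13

Flow assignment:
  0 → 1: 13/16
  1 → 2: 13/13
  2 → 3: 2/5
  2 → 8: 11/11
  3 → 4: 2/11
  4 → 5: 2/17
  5 → 6: 2/17
  6 → 8: 2/7
  8 → 11: 13/13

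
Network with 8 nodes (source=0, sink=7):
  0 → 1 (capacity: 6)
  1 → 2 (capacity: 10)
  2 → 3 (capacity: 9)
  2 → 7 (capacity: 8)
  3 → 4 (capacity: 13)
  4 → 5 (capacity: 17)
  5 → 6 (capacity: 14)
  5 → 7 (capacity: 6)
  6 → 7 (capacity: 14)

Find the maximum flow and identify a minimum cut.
Max flow = 6, Min cut edges: (0,1)

Maximum flow: 6
Minimum cut: (0,1)
Partition: S = [0], T = [1, 2, 3, 4, 5, 6, 7]

Max-flow min-cut theorem verified: both equal 6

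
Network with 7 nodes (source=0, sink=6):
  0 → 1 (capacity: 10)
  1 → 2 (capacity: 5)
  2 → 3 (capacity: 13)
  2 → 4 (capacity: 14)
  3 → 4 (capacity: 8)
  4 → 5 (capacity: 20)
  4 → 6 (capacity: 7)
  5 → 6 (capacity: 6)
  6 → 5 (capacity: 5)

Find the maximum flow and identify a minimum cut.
Max flow = 5, Min cut edges: (1,2)

Maximum flow: 5
Minimum cut: (1,2)
Partition: S = [0, 1], T = [2, 3, 4, 5, 6]

Max-flow min-cut theorem verified: both equal 5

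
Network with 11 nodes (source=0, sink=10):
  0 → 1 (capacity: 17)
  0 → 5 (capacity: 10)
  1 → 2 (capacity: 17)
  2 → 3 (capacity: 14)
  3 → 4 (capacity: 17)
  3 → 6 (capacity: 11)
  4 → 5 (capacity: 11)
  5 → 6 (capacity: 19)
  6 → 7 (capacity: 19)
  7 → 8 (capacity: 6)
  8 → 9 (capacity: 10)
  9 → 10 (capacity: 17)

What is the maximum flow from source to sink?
Maximum flow = 6

Max flow: 6

Flow assignment:
  0 → 1: 6/17
  1 → 2: 6/17
  2 → 3: 6/14
  3 → 6: 6/11
  6 → 7: 6/19
  7 → 8: 6/6
  8 → 9: 6/10
  9 → 10: 6/17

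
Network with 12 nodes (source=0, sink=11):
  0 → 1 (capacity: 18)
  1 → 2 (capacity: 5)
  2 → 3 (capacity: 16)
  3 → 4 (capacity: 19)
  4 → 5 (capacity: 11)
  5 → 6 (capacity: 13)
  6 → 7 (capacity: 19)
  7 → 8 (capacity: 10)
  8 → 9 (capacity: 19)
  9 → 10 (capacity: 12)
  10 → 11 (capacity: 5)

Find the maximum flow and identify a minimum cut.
Max flow = 5, Min cut edges: (10,11)

Maximum flow: 5
Minimum cut: (10,11)
Partition: S = [0, 1, 2, 3, 4, 5, 6, 7, 8, 9, 10], T = [11]

Max-flow min-cut theorem verified: both equal 5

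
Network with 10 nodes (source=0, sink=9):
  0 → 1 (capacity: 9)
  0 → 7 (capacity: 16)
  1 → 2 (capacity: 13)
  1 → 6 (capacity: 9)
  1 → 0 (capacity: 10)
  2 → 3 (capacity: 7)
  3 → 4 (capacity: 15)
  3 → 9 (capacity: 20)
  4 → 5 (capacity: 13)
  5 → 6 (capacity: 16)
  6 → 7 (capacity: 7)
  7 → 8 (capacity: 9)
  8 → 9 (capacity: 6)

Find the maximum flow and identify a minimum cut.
Max flow = 13, Min cut edges: (2,3), (8,9)

Maximum flow: 13
Minimum cut: (2,3), (8,9)
Partition: S = [0, 1, 2, 4, 5, 6, 7, 8], T = [3, 9]

Max-flow min-cut theorem verified: both equal 13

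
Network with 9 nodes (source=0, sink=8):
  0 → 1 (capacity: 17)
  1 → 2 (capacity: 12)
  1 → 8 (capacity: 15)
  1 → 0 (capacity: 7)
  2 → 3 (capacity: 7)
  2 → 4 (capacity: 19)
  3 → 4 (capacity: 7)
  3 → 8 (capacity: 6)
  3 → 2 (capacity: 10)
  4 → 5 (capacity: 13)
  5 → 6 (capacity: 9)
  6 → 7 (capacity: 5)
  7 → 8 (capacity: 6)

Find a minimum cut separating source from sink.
Min cut value = 17, edges: (0,1)

Min cut value: 17
Partition: S = [0], T = [1, 2, 3, 4, 5, 6, 7, 8]
Cut edges: (0,1)

By max-flow min-cut theorem, max flow = min cut = 17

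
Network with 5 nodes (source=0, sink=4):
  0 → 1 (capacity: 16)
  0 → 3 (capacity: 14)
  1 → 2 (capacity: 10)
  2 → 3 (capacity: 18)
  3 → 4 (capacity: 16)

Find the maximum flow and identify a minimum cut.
Max flow = 16, Min cut edges: (3,4)

Maximum flow: 16
Minimum cut: (3,4)
Partition: S = [0, 1, 2, 3], T = [4]

Max-flow min-cut theorem verified: both equal 16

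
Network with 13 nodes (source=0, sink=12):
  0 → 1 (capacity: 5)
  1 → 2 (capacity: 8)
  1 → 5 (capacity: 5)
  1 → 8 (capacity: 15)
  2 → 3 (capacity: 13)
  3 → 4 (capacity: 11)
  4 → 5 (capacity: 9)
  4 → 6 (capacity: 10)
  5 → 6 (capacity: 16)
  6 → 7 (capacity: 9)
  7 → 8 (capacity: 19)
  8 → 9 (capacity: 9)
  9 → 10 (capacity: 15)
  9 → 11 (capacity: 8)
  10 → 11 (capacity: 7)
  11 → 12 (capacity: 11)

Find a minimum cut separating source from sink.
Min cut value = 5, edges: (0,1)

Min cut value: 5
Partition: S = [0], T = [1, 2, 3, 4, 5, 6, 7, 8, 9, 10, 11, 12]
Cut edges: (0,1)

By max-flow min-cut theorem, max flow = min cut = 5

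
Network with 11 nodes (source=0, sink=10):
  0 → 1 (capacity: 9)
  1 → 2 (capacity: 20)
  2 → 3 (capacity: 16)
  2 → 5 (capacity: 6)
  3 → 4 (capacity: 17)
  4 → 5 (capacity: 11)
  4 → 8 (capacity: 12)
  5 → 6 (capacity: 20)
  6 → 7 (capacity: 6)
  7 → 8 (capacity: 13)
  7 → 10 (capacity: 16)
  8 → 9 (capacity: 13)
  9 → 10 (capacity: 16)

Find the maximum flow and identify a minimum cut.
Max flow = 9, Min cut edges: (0,1)

Maximum flow: 9
Minimum cut: (0,1)
Partition: S = [0], T = [1, 2, 3, 4, 5, 6, 7, 8, 9, 10]

Max-flow min-cut theorem verified: both equal 9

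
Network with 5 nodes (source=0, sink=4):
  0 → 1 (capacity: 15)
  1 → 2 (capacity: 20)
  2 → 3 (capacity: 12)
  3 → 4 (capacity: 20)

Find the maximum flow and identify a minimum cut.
Max flow = 12, Min cut edges: (2,3)

Maximum flow: 12
Minimum cut: (2,3)
Partition: S = [0, 1, 2], T = [3, 4]

Max-flow min-cut theorem verified: both equal 12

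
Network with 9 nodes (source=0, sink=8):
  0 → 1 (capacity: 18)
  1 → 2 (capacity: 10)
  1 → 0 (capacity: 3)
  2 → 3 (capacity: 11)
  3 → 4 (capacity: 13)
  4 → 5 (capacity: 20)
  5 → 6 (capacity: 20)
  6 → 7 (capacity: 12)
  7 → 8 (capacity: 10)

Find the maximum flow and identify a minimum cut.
Max flow = 10, Min cut edges: (7,8)

Maximum flow: 10
Minimum cut: (7,8)
Partition: S = [0, 1, 2, 3, 4, 5, 6, 7], T = [8]

Max-flow min-cut theorem verified: both equal 10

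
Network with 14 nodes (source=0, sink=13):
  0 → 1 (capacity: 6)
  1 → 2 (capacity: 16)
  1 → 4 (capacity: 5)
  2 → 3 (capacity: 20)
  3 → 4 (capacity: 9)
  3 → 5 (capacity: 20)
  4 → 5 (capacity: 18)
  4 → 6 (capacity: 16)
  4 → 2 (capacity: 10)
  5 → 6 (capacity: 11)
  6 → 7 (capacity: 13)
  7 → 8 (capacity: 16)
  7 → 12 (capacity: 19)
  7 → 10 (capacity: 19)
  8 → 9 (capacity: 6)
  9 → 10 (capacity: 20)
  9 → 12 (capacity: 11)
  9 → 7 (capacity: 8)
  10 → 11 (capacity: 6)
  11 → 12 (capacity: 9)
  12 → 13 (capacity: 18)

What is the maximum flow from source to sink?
Maximum flow = 6

Max flow: 6

Flow assignment:
  0 → 1: 6/6
  1 → 2: 1/16
  1 → 4: 5/5
  2 → 3: 1/20
  3 → 4: 1/9
  4 → 6: 6/16
  6 → 7: 6/13
  7 → 12: 6/19
  12 → 13: 6/18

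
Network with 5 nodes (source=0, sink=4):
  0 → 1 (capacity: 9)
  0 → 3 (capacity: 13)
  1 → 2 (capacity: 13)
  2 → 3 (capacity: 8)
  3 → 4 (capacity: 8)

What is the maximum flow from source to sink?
Maximum flow = 8

Max flow: 8

Flow assignment:
  0 → 1: 8/9
  1 → 2: 8/13
  2 → 3: 8/8
  3 → 4: 8/8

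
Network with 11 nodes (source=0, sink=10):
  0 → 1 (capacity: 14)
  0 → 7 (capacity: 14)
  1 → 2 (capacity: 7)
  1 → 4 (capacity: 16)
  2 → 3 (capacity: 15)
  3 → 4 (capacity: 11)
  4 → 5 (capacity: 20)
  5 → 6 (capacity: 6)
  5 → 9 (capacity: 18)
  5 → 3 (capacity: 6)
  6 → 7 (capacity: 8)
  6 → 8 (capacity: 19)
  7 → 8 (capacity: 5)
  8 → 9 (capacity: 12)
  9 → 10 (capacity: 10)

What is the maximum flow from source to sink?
Maximum flow = 10

Max flow: 10

Flow assignment:
  0 → 1: 5/14
  0 → 7: 5/14
  1 → 4: 5/16
  4 → 5: 5/20
  5 → 9: 5/18
  7 → 8: 5/5
  8 → 9: 5/12
  9 → 10: 10/10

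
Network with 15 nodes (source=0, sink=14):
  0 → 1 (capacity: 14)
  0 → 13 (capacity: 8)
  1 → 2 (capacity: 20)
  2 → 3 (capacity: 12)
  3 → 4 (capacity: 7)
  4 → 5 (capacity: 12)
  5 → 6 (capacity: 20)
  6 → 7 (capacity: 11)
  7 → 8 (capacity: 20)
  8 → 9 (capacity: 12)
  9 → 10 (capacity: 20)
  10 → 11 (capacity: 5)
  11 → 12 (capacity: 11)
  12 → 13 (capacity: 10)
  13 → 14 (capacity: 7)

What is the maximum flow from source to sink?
Maximum flow = 7

Max flow: 7

Flow assignment:
  0 → 1: 5/14
  0 → 13: 2/8
  1 → 2: 5/20
  2 → 3: 5/12
  3 → 4: 5/7
  4 → 5: 5/12
  5 → 6: 5/20
  6 → 7: 5/11
  7 → 8: 5/20
  8 → 9: 5/12
  9 → 10: 5/20
  10 → 11: 5/5
  11 → 12: 5/11
  12 → 13: 5/10
  13 → 14: 7/7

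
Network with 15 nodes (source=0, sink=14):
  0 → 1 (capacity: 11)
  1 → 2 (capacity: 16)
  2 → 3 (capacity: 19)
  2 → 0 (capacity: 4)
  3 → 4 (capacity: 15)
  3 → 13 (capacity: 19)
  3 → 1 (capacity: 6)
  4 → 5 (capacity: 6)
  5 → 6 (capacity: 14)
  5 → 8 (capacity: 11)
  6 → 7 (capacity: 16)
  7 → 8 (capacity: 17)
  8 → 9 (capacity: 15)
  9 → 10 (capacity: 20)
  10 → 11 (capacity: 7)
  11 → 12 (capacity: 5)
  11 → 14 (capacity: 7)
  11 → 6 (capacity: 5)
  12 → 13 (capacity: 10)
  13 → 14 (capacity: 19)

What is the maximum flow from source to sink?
Maximum flow = 11

Max flow: 11

Flow assignment:
  0 → 1: 11/11
  1 → 2: 11/16
  2 → 3: 11/19
  3 → 13: 11/19
  13 → 14: 11/19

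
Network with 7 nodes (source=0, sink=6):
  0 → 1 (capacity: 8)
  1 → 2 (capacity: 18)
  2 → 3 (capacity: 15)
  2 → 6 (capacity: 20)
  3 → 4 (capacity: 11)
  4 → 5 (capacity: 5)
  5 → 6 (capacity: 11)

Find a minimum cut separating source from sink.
Min cut value = 8, edges: (0,1)

Min cut value: 8
Partition: S = [0], T = [1, 2, 3, 4, 5, 6]
Cut edges: (0,1)

By max-flow min-cut theorem, max flow = min cut = 8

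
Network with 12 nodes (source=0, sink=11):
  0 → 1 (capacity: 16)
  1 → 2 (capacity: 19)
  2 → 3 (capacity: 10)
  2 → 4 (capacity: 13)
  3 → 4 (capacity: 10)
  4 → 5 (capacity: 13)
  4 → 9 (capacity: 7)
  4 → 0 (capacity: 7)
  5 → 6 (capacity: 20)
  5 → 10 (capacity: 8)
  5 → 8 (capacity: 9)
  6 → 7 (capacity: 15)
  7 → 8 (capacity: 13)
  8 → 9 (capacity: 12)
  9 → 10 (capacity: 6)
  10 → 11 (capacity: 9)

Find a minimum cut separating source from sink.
Min cut value = 9, edges: (10,11)

Min cut value: 9
Partition: S = [0, 1, 2, 3, 4, 5, 6, 7, 8, 9, 10], T = [11]
Cut edges: (10,11)

By max-flow min-cut theorem, max flow = min cut = 9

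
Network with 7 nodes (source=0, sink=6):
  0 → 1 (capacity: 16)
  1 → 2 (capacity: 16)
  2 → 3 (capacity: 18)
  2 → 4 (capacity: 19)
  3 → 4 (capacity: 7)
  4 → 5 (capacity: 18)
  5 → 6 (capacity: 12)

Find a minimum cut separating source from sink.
Min cut value = 12, edges: (5,6)

Min cut value: 12
Partition: S = [0, 1, 2, 3, 4, 5], T = [6]
Cut edges: (5,6)

By max-flow min-cut theorem, max flow = min cut = 12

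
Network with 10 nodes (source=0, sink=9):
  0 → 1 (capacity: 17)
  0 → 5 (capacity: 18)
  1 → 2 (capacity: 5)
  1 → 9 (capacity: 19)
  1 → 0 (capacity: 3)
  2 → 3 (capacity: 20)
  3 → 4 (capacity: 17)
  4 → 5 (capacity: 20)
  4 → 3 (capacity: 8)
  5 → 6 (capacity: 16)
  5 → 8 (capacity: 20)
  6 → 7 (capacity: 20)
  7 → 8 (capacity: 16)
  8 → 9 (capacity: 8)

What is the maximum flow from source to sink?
Maximum flow = 25

Max flow: 25

Flow assignment:
  0 → 1: 17/17
  0 → 5: 8/18
  1 → 9: 17/19
  5 → 8: 8/20
  8 → 9: 8/8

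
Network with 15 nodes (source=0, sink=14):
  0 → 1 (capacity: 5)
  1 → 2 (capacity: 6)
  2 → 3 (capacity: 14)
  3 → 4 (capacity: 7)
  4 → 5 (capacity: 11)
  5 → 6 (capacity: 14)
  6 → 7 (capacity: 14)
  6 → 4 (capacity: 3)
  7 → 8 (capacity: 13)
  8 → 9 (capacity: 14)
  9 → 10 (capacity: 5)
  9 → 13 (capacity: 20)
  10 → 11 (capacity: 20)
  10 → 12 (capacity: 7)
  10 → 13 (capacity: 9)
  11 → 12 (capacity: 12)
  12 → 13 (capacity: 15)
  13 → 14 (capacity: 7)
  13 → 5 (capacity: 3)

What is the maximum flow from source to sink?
Maximum flow = 5

Max flow: 5

Flow assignment:
  0 → 1: 5/5
  1 → 2: 5/6
  2 → 3: 5/14
  3 → 4: 5/7
  4 → 5: 5/11
  5 → 6: 5/14
  6 → 7: 5/14
  7 → 8: 5/13
  8 → 9: 5/14
  9 → 13: 5/20
  13 → 14: 5/7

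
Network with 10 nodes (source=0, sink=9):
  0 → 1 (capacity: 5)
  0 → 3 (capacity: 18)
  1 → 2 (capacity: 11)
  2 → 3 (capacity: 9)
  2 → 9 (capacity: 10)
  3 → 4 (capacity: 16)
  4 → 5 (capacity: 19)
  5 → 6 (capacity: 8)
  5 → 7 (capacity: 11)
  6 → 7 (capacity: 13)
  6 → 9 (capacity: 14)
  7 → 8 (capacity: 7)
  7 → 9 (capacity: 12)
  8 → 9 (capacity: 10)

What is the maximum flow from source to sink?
Maximum flow = 21

Max flow: 21

Flow assignment:
  0 → 1: 5/5
  0 → 3: 16/18
  1 → 2: 5/11
  2 → 9: 5/10
  3 → 4: 16/16
  4 → 5: 16/19
  5 → 6: 8/8
  5 → 7: 8/11
  6 → 9: 8/14
  7 → 9: 8/12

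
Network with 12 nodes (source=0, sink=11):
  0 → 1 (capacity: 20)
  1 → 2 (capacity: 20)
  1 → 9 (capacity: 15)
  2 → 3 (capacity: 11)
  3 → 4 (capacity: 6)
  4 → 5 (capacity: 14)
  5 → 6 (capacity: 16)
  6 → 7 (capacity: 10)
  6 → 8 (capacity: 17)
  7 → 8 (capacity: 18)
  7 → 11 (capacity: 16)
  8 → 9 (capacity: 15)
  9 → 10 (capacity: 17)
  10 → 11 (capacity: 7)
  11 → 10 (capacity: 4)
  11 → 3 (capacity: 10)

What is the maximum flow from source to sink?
Maximum flow = 13

Max flow: 13

Flow assignment:
  0 → 1: 13/20
  1 → 2: 6/20
  1 → 9: 7/15
  2 → 3: 6/11
  3 → 4: 6/6
  4 → 5: 6/14
  5 → 6: 6/16
  6 → 7: 6/10
  7 → 11: 6/16
  9 → 10: 7/17
  10 → 11: 7/7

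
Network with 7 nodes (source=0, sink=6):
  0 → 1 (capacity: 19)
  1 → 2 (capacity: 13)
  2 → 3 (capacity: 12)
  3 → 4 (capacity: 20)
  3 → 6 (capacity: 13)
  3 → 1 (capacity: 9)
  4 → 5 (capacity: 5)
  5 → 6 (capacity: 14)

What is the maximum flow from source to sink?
Maximum flow = 12

Max flow: 12

Flow assignment:
  0 → 1: 12/19
  1 → 2: 12/13
  2 → 3: 12/12
  3 → 6: 12/13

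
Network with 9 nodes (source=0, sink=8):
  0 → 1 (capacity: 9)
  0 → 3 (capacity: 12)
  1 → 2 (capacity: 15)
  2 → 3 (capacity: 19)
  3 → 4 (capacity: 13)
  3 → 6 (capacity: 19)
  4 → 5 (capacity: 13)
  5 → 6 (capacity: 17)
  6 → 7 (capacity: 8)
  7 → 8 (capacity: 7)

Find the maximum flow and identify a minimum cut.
Max flow = 7, Min cut edges: (7,8)

Maximum flow: 7
Minimum cut: (7,8)
Partition: S = [0, 1, 2, 3, 4, 5, 6, 7], T = [8]

Max-flow min-cut theorem verified: both equal 7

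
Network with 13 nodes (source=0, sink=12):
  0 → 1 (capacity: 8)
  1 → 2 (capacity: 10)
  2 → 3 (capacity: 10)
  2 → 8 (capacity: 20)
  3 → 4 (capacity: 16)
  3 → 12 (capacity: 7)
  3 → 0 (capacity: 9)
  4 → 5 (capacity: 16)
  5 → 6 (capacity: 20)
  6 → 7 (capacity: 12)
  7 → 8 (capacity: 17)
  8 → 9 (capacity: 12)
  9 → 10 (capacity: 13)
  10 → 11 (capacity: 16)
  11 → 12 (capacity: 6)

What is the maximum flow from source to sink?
Maximum flow = 8

Max flow: 8

Flow assignment:
  0 → 1: 8/8
  1 → 2: 8/10
  2 → 3: 7/10
  2 → 8: 1/20
  3 → 12: 7/7
  8 → 9: 1/12
  9 → 10: 1/13
  10 → 11: 1/16
  11 → 12: 1/6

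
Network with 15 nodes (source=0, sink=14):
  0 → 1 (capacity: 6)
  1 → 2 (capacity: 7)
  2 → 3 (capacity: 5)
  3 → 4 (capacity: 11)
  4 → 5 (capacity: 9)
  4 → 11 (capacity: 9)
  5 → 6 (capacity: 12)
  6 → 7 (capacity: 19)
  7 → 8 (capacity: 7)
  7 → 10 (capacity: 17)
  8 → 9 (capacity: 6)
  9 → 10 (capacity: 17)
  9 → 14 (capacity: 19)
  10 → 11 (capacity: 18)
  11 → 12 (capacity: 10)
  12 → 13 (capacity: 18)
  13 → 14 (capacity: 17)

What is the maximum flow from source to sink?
Maximum flow = 5

Max flow: 5

Flow assignment:
  0 → 1: 5/6
  1 → 2: 5/7
  2 → 3: 5/5
  3 → 4: 5/11
  4 → 11: 5/9
  11 → 12: 5/10
  12 → 13: 5/18
  13 → 14: 5/17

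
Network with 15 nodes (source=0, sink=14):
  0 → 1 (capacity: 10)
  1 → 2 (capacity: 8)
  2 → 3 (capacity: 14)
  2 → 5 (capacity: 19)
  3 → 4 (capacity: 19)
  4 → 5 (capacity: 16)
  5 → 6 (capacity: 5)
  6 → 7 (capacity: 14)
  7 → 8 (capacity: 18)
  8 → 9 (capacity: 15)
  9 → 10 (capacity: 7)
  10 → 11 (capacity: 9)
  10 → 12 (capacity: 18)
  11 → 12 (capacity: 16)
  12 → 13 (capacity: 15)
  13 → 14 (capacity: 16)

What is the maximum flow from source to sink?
Maximum flow = 5

Max flow: 5

Flow assignment:
  0 → 1: 5/10
  1 → 2: 5/8
  2 → 5: 5/19
  5 → 6: 5/5
  6 → 7: 5/14
  7 → 8: 5/18
  8 → 9: 5/15
  9 → 10: 5/7
  10 → 12: 5/18
  12 → 13: 5/15
  13 → 14: 5/16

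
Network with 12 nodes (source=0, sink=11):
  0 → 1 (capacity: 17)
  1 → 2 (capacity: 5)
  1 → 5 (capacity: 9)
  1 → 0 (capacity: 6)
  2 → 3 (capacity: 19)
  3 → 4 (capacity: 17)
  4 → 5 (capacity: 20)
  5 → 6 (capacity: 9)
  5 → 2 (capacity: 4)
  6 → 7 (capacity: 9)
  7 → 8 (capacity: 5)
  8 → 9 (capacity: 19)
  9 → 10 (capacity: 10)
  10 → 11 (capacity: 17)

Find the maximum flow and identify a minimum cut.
Max flow = 5, Min cut edges: (7,8)

Maximum flow: 5
Minimum cut: (7,8)
Partition: S = [0, 1, 2, 3, 4, 5, 6, 7], T = [8, 9, 10, 11]

Max-flow min-cut theorem verified: both equal 5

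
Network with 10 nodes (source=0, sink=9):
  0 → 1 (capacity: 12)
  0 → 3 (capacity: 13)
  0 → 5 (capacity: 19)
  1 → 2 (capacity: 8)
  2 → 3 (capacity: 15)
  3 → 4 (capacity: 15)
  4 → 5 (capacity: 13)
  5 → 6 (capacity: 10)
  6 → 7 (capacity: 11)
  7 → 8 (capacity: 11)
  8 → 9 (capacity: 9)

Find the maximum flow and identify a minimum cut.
Max flow = 9, Min cut edges: (8,9)

Maximum flow: 9
Minimum cut: (8,9)
Partition: S = [0, 1, 2, 3, 4, 5, 6, 7, 8], T = [9]

Max-flow min-cut theorem verified: both equal 9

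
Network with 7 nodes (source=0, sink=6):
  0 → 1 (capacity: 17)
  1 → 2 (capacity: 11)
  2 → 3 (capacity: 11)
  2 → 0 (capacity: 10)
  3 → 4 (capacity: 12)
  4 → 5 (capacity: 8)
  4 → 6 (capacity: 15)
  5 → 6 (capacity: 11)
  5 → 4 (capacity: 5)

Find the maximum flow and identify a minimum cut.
Max flow = 11, Min cut edges: (2,3)

Maximum flow: 11
Minimum cut: (2,3)
Partition: S = [0, 1, 2], T = [3, 4, 5, 6]

Max-flow min-cut theorem verified: both equal 11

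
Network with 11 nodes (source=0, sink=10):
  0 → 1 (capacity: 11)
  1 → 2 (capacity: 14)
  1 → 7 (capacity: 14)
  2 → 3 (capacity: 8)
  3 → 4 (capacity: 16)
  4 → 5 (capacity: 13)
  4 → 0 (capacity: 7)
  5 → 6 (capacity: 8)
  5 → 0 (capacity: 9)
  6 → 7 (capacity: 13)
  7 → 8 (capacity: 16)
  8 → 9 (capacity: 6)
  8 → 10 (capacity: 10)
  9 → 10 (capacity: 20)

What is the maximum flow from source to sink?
Maximum flow = 11

Max flow: 11

Flow assignment:
  0 → 1: 11/11
  1 → 7: 11/14
  7 → 8: 11/16
  8 → 9: 1/6
  8 → 10: 10/10
  9 → 10: 1/20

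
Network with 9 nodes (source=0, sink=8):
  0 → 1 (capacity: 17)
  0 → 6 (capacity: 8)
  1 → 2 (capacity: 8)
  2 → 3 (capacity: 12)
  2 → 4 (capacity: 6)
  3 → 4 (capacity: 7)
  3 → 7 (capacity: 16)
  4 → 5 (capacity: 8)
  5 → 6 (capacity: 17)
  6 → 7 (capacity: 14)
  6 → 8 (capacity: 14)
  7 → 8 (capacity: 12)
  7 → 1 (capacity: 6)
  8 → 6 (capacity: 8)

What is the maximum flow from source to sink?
Maximum flow = 16

Max flow: 16

Flow assignment:
  0 → 1: 8/17
  0 → 6: 8/8
  1 → 2: 8/8
  2 → 3: 8/12
  3 → 7: 8/16
  6 → 8: 8/14
  7 → 8: 8/12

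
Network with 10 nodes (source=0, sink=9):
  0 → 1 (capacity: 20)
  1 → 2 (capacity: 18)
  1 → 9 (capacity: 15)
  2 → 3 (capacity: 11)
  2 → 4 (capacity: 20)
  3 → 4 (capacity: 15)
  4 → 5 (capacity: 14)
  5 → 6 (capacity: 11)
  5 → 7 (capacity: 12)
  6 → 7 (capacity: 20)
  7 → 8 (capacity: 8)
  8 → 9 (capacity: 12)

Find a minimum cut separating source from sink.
Min cut value = 20, edges: (0,1)

Min cut value: 20
Partition: S = [0], T = [1, 2, 3, 4, 5, 6, 7, 8, 9]
Cut edges: (0,1)

By max-flow min-cut theorem, max flow = min cut = 20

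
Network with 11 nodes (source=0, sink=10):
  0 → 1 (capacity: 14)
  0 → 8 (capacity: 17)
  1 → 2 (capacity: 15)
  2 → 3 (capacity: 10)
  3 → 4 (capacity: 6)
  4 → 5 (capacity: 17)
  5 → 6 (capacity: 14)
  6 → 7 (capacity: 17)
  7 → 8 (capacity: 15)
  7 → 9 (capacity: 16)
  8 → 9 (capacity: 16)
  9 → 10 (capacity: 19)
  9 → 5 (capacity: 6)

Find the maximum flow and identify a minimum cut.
Max flow = 19, Min cut edges: (9,10)

Maximum flow: 19
Minimum cut: (9,10)
Partition: S = [0, 1, 2, 3, 4, 5, 6, 7, 8, 9], T = [10]

Max-flow min-cut theorem verified: both equal 19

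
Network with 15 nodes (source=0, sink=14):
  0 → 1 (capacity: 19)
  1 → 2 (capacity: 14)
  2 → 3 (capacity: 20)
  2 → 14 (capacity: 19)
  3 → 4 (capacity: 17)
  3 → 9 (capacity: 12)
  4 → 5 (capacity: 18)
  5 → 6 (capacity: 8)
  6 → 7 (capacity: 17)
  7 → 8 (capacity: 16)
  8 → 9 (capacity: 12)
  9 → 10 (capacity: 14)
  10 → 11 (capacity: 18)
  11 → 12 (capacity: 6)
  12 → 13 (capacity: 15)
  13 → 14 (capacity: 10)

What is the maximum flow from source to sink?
Maximum flow = 14

Max flow: 14

Flow assignment:
  0 → 1: 14/19
  1 → 2: 14/14
  2 → 14: 14/19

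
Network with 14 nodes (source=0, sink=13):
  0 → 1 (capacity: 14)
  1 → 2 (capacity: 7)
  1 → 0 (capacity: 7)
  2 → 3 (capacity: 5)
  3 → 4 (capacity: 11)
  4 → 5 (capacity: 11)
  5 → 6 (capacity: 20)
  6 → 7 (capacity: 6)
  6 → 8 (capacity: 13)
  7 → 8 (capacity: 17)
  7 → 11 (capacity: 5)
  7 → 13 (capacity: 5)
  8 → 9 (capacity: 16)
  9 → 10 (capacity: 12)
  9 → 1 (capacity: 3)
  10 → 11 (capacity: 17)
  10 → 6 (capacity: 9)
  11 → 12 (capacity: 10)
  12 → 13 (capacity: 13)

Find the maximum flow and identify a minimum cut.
Max flow = 5, Min cut edges: (2,3)

Maximum flow: 5
Minimum cut: (2,3)
Partition: S = [0, 1, 2], T = [3, 4, 5, 6, 7, 8, 9, 10, 11, 12, 13]

Max-flow min-cut theorem verified: both equal 5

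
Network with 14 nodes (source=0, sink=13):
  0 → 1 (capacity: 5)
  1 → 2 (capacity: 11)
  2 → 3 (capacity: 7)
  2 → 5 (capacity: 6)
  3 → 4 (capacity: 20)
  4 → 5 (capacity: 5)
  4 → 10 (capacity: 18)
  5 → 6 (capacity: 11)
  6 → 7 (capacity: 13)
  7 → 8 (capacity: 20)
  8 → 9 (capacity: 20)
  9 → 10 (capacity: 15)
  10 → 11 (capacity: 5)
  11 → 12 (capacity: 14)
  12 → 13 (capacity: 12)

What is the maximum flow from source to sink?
Maximum flow = 5

Max flow: 5

Flow assignment:
  0 → 1: 5/5
  1 → 2: 5/11
  2 → 3: 5/7
  3 → 4: 5/20
  4 → 10: 5/18
  10 → 11: 5/5
  11 → 12: 5/14
  12 → 13: 5/12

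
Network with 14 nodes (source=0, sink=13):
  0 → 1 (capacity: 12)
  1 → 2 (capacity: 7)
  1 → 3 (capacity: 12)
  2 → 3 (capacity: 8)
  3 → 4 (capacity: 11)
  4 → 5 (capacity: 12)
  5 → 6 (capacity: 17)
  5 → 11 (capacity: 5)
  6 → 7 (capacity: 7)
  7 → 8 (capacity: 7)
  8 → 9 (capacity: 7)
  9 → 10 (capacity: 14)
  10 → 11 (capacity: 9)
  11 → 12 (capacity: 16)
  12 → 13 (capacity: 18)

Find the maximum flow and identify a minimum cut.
Max flow = 11, Min cut edges: (3,4)

Maximum flow: 11
Minimum cut: (3,4)
Partition: S = [0, 1, 2, 3], T = [4, 5, 6, 7, 8, 9, 10, 11, 12, 13]

Max-flow min-cut theorem verified: both equal 11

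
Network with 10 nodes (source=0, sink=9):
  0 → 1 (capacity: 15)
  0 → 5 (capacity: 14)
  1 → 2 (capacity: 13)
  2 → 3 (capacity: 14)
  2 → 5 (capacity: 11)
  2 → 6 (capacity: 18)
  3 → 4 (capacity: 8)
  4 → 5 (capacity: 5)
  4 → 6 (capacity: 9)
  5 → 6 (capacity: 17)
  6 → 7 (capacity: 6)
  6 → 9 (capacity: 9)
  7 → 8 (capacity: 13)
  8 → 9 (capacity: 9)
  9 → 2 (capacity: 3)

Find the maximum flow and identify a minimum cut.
Max flow = 15, Min cut edges: (6,7), (6,9)

Maximum flow: 15
Minimum cut: (6,7), (6,9)
Partition: S = [0, 1, 2, 3, 4, 5, 6], T = [7, 8, 9]

Max-flow min-cut theorem verified: both equal 15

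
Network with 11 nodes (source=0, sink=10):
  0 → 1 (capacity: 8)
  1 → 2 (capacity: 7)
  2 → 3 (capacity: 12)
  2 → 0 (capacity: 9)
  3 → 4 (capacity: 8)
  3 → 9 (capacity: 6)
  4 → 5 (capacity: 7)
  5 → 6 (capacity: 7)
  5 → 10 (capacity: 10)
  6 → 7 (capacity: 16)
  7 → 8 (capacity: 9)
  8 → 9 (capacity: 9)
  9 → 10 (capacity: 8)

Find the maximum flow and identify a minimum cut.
Max flow = 7, Min cut edges: (1,2)

Maximum flow: 7
Minimum cut: (1,2)
Partition: S = [0, 1], T = [2, 3, 4, 5, 6, 7, 8, 9, 10]

Max-flow min-cut theorem verified: both equal 7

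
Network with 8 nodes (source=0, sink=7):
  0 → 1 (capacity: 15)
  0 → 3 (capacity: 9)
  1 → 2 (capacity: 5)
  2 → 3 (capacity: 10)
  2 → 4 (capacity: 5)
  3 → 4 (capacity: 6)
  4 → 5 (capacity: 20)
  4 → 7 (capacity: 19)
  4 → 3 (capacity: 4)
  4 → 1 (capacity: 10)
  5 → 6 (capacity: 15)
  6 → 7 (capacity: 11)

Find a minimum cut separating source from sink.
Min cut value = 11, edges: (2,4), (3,4)

Min cut value: 11
Partition: S = [0, 1, 2, 3], T = [4, 5, 6, 7]
Cut edges: (2,4), (3,4)

By max-flow min-cut theorem, max flow = min cut = 11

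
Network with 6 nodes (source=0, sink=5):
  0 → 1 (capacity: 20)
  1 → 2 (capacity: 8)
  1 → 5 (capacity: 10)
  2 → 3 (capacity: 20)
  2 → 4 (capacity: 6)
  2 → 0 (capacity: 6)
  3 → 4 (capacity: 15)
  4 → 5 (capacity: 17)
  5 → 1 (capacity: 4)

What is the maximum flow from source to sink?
Maximum flow = 18

Max flow: 18

Flow assignment:
  0 → 1: 18/20
  1 → 2: 8/8
  1 → 5: 10/10
  2 → 3: 2/20
  2 → 4: 6/6
  3 → 4: 2/15
  4 → 5: 8/17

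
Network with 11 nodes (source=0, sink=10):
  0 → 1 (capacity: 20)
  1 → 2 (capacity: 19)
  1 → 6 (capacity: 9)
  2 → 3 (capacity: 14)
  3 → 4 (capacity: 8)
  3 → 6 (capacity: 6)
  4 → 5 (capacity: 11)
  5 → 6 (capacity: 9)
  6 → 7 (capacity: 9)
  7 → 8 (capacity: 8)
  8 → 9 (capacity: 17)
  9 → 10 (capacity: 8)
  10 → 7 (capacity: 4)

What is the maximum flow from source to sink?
Maximum flow = 8

Max flow: 8

Flow assignment:
  0 → 1: 8/20
  1 → 2: 8/19
  2 → 3: 8/14
  3 → 4: 5/8
  3 → 6: 3/6
  4 → 5: 5/11
  5 → 6: 5/9
  6 → 7: 8/9
  7 → 8: 8/8
  8 → 9: 8/17
  9 → 10: 8/8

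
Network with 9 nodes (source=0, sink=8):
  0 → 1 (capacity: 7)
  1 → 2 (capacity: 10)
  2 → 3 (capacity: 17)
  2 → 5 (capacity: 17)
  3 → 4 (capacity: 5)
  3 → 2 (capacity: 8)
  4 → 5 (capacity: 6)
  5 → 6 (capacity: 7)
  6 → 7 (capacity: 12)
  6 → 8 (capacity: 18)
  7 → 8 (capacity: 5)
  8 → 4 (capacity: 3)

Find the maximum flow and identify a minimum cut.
Max flow = 7, Min cut edges: (5,6)

Maximum flow: 7
Minimum cut: (5,6)
Partition: S = [0, 1, 2, 3, 4, 5], T = [6, 7, 8]

Max-flow min-cut theorem verified: both equal 7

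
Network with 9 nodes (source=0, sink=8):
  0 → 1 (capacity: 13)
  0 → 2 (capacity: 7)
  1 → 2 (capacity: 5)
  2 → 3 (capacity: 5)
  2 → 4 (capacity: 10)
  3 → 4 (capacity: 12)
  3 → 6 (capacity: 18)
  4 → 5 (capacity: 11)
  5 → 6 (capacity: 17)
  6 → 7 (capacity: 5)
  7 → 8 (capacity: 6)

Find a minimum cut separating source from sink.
Min cut value = 5, edges: (6,7)

Min cut value: 5
Partition: S = [0, 1, 2, 3, 4, 5, 6], T = [7, 8]
Cut edges: (6,7)

By max-flow min-cut theorem, max flow = min cut = 5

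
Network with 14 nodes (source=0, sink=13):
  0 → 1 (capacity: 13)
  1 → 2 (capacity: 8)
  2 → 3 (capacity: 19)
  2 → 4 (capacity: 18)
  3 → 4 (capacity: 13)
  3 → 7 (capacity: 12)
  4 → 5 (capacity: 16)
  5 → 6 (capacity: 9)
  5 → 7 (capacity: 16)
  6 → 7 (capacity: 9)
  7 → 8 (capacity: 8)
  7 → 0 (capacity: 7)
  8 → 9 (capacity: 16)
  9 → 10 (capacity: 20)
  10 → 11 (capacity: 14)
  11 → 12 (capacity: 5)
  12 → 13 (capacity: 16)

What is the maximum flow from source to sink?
Maximum flow = 5

Max flow: 5

Flow assignment:
  0 → 1: 8/13
  1 → 2: 8/8
  2 → 3: 8/19
  3 → 7: 8/12
  7 → 8: 5/8
  7 → 0: 3/7
  8 → 9: 5/16
  9 → 10: 5/20
  10 → 11: 5/14
  11 → 12: 5/5
  12 → 13: 5/16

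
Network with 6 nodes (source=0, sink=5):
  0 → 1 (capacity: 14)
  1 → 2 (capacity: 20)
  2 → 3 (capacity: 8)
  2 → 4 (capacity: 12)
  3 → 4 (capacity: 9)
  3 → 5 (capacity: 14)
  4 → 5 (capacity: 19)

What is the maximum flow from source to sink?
Maximum flow = 14

Max flow: 14

Flow assignment:
  0 → 1: 14/14
  1 → 2: 14/20
  2 → 3: 8/8
  2 → 4: 6/12
  3 → 5: 8/14
  4 → 5: 6/19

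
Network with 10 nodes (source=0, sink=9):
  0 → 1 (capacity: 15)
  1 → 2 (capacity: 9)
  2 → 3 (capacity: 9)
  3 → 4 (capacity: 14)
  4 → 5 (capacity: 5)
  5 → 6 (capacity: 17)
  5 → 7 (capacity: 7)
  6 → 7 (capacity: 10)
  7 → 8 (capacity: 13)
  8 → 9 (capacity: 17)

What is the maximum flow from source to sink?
Maximum flow = 5

Max flow: 5

Flow assignment:
  0 → 1: 5/15
  1 → 2: 5/9
  2 → 3: 5/9
  3 → 4: 5/14
  4 → 5: 5/5
  5 → 7: 5/7
  7 → 8: 5/13
  8 → 9: 5/17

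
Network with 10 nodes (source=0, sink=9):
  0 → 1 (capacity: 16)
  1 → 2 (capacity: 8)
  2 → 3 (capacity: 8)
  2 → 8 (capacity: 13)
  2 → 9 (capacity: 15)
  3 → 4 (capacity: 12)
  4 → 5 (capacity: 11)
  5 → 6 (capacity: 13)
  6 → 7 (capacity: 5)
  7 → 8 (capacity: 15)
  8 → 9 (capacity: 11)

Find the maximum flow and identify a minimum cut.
Max flow = 8, Min cut edges: (1,2)

Maximum flow: 8
Minimum cut: (1,2)
Partition: S = [0, 1], T = [2, 3, 4, 5, 6, 7, 8, 9]

Max-flow min-cut theorem verified: both equal 8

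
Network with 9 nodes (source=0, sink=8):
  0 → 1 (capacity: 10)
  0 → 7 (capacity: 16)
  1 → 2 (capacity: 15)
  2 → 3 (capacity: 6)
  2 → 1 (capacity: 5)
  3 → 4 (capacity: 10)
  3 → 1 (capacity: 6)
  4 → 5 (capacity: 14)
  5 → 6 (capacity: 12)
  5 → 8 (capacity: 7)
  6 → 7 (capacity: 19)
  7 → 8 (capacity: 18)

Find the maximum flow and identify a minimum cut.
Max flow = 22, Min cut edges: (0,7), (2,3)

Maximum flow: 22
Minimum cut: (0,7), (2,3)
Partition: S = [0, 1, 2], T = [3, 4, 5, 6, 7, 8]

Max-flow min-cut theorem verified: both equal 22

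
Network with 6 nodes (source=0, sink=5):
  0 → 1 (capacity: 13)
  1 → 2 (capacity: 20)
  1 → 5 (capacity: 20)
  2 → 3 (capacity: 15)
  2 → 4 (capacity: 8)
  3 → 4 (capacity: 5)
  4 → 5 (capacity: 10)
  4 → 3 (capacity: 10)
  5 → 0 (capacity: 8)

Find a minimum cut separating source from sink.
Min cut value = 13, edges: (0,1)

Min cut value: 13
Partition: S = [0], T = [1, 2, 3, 4, 5]
Cut edges: (0,1)

By max-flow min-cut theorem, max flow = min cut = 13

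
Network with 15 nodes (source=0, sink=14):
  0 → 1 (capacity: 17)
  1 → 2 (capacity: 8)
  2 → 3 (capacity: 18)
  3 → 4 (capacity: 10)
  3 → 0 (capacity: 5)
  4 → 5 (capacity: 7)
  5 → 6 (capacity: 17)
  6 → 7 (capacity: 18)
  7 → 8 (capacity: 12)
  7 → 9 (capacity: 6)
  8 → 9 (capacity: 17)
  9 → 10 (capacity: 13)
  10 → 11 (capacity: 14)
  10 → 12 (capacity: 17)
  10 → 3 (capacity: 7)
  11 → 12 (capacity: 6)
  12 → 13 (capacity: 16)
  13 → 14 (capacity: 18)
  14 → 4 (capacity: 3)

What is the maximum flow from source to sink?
Maximum flow = 7

Max flow: 7

Flow assignment:
  0 → 1: 8/17
  1 → 2: 8/8
  2 → 3: 8/18
  3 → 4: 7/10
  3 → 0: 1/5
  4 → 5: 7/7
  5 → 6: 7/17
  6 → 7: 7/18
  7 → 8: 1/12
  7 → 9: 6/6
  8 → 9: 1/17
  9 → 10: 7/13
  10 → 12: 7/17
  12 → 13: 7/16
  13 → 14: 7/18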